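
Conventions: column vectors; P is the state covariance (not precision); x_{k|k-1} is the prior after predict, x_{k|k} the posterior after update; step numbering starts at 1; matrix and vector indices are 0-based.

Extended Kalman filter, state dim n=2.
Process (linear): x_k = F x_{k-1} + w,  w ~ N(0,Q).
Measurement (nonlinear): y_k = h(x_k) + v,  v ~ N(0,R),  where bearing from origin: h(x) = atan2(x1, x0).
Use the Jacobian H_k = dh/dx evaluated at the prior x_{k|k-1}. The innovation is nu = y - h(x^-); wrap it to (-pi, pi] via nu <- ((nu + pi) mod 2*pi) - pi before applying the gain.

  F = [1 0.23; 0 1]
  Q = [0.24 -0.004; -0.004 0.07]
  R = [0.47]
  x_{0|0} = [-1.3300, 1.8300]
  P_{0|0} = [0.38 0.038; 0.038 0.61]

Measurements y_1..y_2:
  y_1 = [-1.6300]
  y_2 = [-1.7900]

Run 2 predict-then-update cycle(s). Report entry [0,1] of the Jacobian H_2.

step 1: x^-=[-0.9091, 1.8300]  P^-=[0.6697 0.1743; 0.1743 0.6800]  H_jac=[-0.4383 -0.2177]  S=[0.6642]  K=[-0.4991; -0.3379]  nu=[2.6213]  x^+=[-2.2174, 0.9441]  P^+=[0.5043 0.0623; 0.0623 0.6041]
step 2: x^-=[-2.0003, 0.9441]  P^-=[0.8049 0.1972; 0.1972 0.6741]  H_jac=[-0.1930 -0.4088]  S=[0.6438]  K=[-0.3665; -0.4872]  nu=[1.7926]  x^+=[-2.6573, 0.0707]  P^+=[0.7184 0.0823; 0.0823 0.5213]

H_jac[0,1] = -0.4088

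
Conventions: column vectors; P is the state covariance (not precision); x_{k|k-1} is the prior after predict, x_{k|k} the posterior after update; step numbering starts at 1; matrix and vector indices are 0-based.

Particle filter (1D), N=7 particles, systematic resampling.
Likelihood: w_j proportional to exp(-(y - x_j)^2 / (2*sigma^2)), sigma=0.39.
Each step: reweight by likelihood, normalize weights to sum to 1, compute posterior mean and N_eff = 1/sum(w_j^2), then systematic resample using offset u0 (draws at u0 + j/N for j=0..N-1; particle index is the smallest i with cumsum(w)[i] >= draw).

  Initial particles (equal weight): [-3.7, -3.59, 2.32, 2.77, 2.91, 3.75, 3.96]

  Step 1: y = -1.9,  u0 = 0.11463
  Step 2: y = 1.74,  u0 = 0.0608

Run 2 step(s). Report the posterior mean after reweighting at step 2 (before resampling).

step 1: w=[0.2206, 0.7794, 0.0000, 0.0000, 0.0000, 0.0000, 0.0000]  mean=-3.6143  Neff=1.5242  idx=[0, 1, 1, 1, 1, 1, 1]
step 2: w=[0.0034, 0.1661, 0.1661, 0.1661, 0.1661, 0.1661, 0.1661]  mean=-3.5904  Neff=6.0404  idx=[1, 2, 3, 3, 4, 5, 6]

post_mean = -3.5904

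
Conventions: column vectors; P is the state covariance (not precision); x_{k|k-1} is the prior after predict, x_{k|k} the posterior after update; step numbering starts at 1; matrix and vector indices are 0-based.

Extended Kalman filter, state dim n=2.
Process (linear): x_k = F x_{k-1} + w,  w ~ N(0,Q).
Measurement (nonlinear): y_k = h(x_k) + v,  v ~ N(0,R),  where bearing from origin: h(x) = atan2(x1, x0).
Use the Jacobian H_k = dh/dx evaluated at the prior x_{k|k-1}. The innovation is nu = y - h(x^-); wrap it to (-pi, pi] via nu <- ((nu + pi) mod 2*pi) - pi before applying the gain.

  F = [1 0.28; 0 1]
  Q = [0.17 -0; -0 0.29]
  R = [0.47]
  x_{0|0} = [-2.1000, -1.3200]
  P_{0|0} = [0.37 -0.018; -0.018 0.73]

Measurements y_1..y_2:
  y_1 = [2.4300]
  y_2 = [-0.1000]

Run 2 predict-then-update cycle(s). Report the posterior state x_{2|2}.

x_post = [-3.0939, -2.4067]

step 1: x^-=[-2.4696, -1.3200]  P^-=[0.5872 0.1864; 0.1864 1.0200]  H_jac=[0.1683 -0.3149]  S=[0.5680]  K=[0.0707; -0.5103]  nu=[-1.2025]  x^+=[-2.5546, -0.7064]  P^+=[0.5843 0.2069; 0.2069 0.8721]
step 2: x^-=[-2.7524, -0.7064]  P^-=[0.9385 0.4511; 0.4511 1.1621]  H_jac=[0.0875 -0.3409]  S=[0.5853]  K=[-0.1224; -0.6094]  nu=[2.7904]  x^+=[-3.0939, -2.4067]  P^+=[0.9298 0.4074; 0.4074 0.9448]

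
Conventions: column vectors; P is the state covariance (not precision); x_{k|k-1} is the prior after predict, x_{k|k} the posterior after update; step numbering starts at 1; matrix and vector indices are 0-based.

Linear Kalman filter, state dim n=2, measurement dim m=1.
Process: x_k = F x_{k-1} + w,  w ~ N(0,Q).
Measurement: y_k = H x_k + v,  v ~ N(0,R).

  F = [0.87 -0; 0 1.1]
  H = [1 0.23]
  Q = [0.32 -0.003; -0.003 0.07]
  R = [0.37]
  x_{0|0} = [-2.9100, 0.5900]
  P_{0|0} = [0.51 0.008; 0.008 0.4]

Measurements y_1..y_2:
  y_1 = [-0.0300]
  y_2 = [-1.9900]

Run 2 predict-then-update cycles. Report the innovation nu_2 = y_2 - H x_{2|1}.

innov = [-1.3293]

step 1: x^-=[-2.5317, 0.6490]  P^-=[0.7060 0.0047; 0.0047 0.5540]  S=[1.1075]  K=[0.6385; 0.1193]  nu=[2.3524]  x^+=[-1.0297, 0.9295]  P^+=[0.2546 -0.0797; -0.0797 0.5382]
step 2: x^-=[-0.8959, 1.0225]  P^-=[0.5127 -0.0792; -0.0792 0.7213]  S=[0.8844]  K=[0.5591; 0.0980]  nu=[-1.3293]  x^+=[-1.6391, 0.8923]  P^+=[0.2362 -0.1277; -0.1277 0.7128]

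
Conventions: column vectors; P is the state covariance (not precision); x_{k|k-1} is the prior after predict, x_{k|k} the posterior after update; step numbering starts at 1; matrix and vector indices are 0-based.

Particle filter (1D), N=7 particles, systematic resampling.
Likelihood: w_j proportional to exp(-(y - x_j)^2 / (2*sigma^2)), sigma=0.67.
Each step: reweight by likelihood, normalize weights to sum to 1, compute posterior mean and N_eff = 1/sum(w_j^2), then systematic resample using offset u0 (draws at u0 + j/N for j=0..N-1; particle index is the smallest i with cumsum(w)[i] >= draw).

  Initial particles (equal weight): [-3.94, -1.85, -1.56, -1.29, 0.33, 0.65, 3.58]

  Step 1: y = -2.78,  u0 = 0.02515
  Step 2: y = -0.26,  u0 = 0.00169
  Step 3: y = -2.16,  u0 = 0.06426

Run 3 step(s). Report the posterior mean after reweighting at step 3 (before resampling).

step 1: w=[0.2539, 0.4337, 0.2166, 0.0959, 0.0000, 0.0000, 0.0000]  mean=-2.2641  Neff=3.2402  idx=[0, 0, 1, 1, 1, 2, 2]
step 2: w=[0.0000, 0.0000, 0.1237, 0.1237, 0.1237, 0.3145, 0.3145]  mean=-1.6676  Neff=4.1032  idx=[2, 3, 4, 5, 5, 6, 6]
step 3: w=[0.1672, 0.1672, 0.1672, 0.1246, 0.1246, 0.1246, 0.1246]  mean=-1.7055  Neff=6.8510  idx=[0, 1, 2, 2, 4, 5, 6]

post_mean = -1.7055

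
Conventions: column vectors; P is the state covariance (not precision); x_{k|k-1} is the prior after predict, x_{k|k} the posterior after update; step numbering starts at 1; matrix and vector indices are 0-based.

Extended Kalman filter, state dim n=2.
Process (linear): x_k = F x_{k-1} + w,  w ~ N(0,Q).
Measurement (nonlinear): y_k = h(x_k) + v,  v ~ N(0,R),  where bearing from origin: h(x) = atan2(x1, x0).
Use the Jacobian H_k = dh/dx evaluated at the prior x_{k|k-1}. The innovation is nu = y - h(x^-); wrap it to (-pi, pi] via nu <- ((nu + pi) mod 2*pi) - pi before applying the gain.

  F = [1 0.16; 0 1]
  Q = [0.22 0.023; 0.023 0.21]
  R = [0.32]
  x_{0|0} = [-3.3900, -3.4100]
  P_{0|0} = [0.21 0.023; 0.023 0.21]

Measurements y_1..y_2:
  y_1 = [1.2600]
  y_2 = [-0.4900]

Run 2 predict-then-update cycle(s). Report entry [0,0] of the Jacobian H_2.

step 1: x^-=[-3.9356, -3.4100]  P^-=[0.4427 0.0796; 0.0796 0.4200]  H_jac=[0.1258 -0.1451]  S=[0.3329]  K=[0.1325; -0.1530]  nu=[-2.5956]  x^+=[-4.2796, -3.0128]  P^+=[0.4369 0.0864; 0.0864 0.4122]
step 2: x^-=[-4.7616, -3.0128]  P^-=[0.6951 0.1753; 0.1753 0.6222]  H_jac=[0.0949 -0.1500]  S=[0.3353]  K=[0.1183; -0.2287]  nu=[2.0875]  x^+=[-4.5146, -3.4903]  P^+=[0.6904 0.1844; 0.1844 0.6047]

H_jac[0,0] = 0.0949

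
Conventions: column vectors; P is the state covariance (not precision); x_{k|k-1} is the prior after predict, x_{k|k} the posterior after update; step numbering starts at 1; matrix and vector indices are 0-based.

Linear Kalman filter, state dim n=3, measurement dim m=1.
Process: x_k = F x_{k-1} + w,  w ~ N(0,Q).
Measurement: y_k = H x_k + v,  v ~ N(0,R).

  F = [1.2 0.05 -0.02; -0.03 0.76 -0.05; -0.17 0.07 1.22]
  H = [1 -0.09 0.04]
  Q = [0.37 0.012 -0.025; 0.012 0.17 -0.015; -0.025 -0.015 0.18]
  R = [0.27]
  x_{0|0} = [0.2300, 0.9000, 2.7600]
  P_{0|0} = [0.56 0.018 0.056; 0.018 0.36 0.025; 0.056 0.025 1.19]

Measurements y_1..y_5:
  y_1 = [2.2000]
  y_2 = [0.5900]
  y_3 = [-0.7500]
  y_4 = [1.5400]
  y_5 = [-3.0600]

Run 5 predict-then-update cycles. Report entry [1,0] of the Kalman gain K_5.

K[1,0] = 0.0521

step 1: x^-=[0.2658, 0.5391, 3.3911]  P^-=[1.1772 0.0193 -0.0820; 0.0193 0.3789 -0.0464; -0.0820 -0.0464 1.9498]  S=[1.4437]  K=[0.8119; -0.0115; 0.0001]  nu=[1.8471]  x^+=[1.7655, 0.5178, 3.3913]  P^+=[0.2255 0.0328 -0.0821; 0.0328 0.3787 -0.0464; -0.0821 -0.0464 1.9498]
step 2: x^-=[2.0767, 0.1710, 3.8735]  P^-=[0.7044 0.0558 -0.2381; 0.0558 0.3956 -0.1575; -0.2381 -0.1575 3.1157]  S=[0.9546]  K=[0.7226; 0.0146; -0.1040]  nu=[-1.6262]  x^+=[0.9015, 0.1473, 4.0426]  P^+=[0.2059 0.0458 -0.1663; 0.0458 0.3954 -0.1561; -0.1663 -0.1561 3.1054]
step 3: x^-=[1.0083, -0.1172, 4.7890]  P^-=[0.6825 0.0770 -0.3913; 0.0770 0.4156 -0.3279; -0.3913 -0.3279 4.8513]  S=[0.9208]  K=[0.7167; 0.0288; -0.1822]  nu=[-1.9604]  x^+=[-0.3966, -0.1736, 5.1462]  P^+=[0.2096 0.0580 -0.2711; 0.0580 0.4148 -0.3230; -0.2711 -0.3230 4.8207]
step 4: x^-=[-0.5876, -0.3774, 6.3336]  P^-=[0.6954 0.0997 -0.5966; 0.0997 0.4429 -0.5843; -0.5966 -0.5843 7.4191]  S=[0.9194]  K=[0.7206; 0.0397; -0.2689]  nu=[1.8403]  x^+=[0.7386, -0.3044, 5.8387]  P^+=[0.2179 0.0734 -0.4184; 0.0734 0.4415 -0.5745; -0.4184 -0.5745 7.3526]
step 5: x^-=[0.7543, -0.5454, 6.9764]  P^-=[0.7179 0.1302 -0.8900; 0.1302 0.4826 -0.9675; -0.8900 -0.9675 11.2058]  S=[0.9221]  K=[0.7273; 0.0521; -0.3847]  nu=[-4.1425]  x^+=[-2.2583, -0.7612, 8.5699]  P^+=[0.2302 0.0952 -0.6320; 0.0952 0.4801 -0.9490; -0.6320 -0.9490 11.0693]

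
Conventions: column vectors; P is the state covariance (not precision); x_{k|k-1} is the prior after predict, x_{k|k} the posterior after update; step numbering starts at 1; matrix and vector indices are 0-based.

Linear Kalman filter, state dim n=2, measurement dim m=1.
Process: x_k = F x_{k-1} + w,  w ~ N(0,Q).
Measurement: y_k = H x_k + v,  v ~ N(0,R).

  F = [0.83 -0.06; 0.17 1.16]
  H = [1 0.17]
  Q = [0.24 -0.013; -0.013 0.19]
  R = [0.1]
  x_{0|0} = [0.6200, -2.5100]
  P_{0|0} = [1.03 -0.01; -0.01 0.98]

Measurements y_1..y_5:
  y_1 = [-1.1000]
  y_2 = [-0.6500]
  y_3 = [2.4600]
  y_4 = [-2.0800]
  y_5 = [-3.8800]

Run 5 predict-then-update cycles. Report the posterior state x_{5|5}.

x_post = [-2.2530, -5.2566]

step 1: x^-=[0.6652, -2.8062]  P^-=[0.9541 0.0546; 0.0546 1.5345]  S=[1.1170]  K=[0.8625; 0.2824]  nu=[-1.2881]  x^+=[-0.4458, -3.1700]  P^+=[0.1232 -0.2175; -0.2175 1.4454]
step 2: x^-=[-0.1798, -3.7530]  P^-=[0.3517 -0.3034; -0.3034 2.0527]  S=[0.4079]  K=[0.7359; 0.1117]  nu=[0.1678]  x^+=[-0.0563, -3.7342]  P^+=[0.1309 -0.3369; -0.3369 2.0476]
step 3: x^-=[0.1773, -4.3413]  P^-=[0.3711 -0.4580; -0.4580 2.8162]  S=[0.3967]  K=[0.7391; 0.0523]  nu=[3.0207]  x^+=[2.4098, -4.1833]  P^+=[0.1544 -0.4733; -0.4733 2.8151]
step 4: x^-=[2.2511, -4.4430]  P^-=[0.4036 -0.6381; -0.6381 3.7958]  S=[0.3964]  K=[0.7446; 0.0182]  nu=[-3.5758]  x^+=[-0.4115, -4.5082]  P^+=[0.1838 -0.6434; -0.6434 3.7957]
step 5: x^-=[-0.0711, -5.2995]  P^-=[0.4444 -0.8642; -0.8642 5.0490]  S=[0.3965]  K=[0.7503; -0.0148]  nu=[-2.9080]  x^+=[-2.2530, -5.2566]  P^+=[0.2212 -0.8598; -0.8598 5.0489]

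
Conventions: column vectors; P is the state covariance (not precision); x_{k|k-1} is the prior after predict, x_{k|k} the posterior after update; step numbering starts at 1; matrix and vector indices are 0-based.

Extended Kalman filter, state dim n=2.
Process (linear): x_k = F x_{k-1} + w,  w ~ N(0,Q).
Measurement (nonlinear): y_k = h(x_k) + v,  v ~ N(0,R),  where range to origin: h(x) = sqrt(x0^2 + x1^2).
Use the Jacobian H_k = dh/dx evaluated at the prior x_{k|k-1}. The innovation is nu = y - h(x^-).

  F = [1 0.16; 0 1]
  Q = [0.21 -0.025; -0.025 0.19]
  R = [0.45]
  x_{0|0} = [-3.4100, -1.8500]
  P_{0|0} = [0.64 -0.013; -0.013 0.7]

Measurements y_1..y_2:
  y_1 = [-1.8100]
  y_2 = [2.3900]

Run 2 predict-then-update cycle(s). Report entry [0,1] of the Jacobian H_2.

step 1: x^-=[-3.7060, -1.8500]  P^-=[0.8638 0.0740; 0.0740 0.8900]  H_jac=[-0.8947 -0.4466]  S=[1.3781]  K=[-0.5848; -0.3365]  nu=[-5.9521]  x^+=[-0.2255, 0.1528]  P^+=[0.3925 -0.1972; -0.1972 0.7340]
step 2: x^-=[-0.2010, 0.1528]  P^-=[0.5582 -0.1047; -0.1047 0.9240]  H_jac=[-0.7962 0.6050]  S=[1.2430]  K=[-0.4086; 0.5168]  nu=[2.1375]  x^+=[-1.0744, 1.2574]  P^+=[0.3507 0.1577; 0.1577 0.5920]

H_jac[0,1] = 0.6050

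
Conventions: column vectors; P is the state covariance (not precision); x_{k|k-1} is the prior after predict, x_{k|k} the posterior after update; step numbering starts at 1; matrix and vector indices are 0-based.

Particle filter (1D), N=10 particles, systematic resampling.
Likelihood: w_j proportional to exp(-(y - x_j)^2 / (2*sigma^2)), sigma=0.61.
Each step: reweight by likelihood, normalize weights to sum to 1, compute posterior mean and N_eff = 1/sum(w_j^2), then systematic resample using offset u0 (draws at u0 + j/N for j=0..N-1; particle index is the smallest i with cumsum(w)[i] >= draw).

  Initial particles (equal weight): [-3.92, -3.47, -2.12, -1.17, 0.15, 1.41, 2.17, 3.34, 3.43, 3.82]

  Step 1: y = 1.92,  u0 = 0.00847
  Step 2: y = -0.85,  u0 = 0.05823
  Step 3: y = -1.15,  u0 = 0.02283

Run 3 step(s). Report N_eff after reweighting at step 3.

N_eff = 10.0000

step 1: w=[0.0000, 0.0000, 0.0000, 0.0000, 0.0084, 0.4005, 0.5223, 0.0378, 0.0265, 0.0044]  mean=1.9336  Neff=2.2968  idx=[5, 5, 5, 5, 5, 6, 6, 6, 6, 6]
step 2: w=[0.1991, 0.1991, 0.1991, 0.1991, 0.1991, 0.0009, 0.0009, 0.0009, 0.0009, 0.0009]  mean=1.4134  Neff=5.0455  idx=[0, 0, 1, 1, 2, 2, 3, 3, 4, 4]
step 3: w=[0.1000, 0.1000, 0.1000, 0.1000, 0.1000, 0.1000, 0.1000, 0.1000, 0.1000, 0.1000]  mean=1.4100  Neff=10.0000  idx=[0, 1, 2, 3, 4, 5, 6, 7, 8, 9]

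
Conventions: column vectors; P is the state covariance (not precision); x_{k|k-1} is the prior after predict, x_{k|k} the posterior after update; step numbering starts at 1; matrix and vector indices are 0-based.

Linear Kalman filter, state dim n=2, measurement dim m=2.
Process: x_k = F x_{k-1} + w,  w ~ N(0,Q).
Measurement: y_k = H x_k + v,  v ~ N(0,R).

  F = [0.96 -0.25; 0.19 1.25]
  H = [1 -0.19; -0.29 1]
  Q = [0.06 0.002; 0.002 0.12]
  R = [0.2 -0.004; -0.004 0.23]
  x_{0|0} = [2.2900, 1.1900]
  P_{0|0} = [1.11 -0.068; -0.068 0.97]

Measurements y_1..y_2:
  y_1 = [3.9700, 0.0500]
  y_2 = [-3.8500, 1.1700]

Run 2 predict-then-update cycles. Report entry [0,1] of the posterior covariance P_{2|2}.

P_post[0,1] = 0.0438

step 1: x^-=[1.9009, 1.9226]  P^-=[1.1762 -0.1770; -0.1770 1.6434]  S=[1.5028 -0.8441; -0.8441 2.0750]  K=[0.8617 0.1008; 0.1726 0.8870]  nu=[2.4344, -1.3213]  x^+=[3.8654, 1.1709]  P^+=[0.1859 0.0737; 0.0737 0.2247]
step 2: x^-=[3.4180, 2.1980]  P^-=[0.2100 0.0506; 0.0506 0.5128]  S=[0.4093 -0.1089; -0.1089 0.7311]  K=[0.5060 0.0613; 0.0697 0.6917]  nu=[-6.8504, -0.0368]  x^+=[-0.0503, 1.6950]  P^+=[0.1093 0.0438; 0.0438 0.1715]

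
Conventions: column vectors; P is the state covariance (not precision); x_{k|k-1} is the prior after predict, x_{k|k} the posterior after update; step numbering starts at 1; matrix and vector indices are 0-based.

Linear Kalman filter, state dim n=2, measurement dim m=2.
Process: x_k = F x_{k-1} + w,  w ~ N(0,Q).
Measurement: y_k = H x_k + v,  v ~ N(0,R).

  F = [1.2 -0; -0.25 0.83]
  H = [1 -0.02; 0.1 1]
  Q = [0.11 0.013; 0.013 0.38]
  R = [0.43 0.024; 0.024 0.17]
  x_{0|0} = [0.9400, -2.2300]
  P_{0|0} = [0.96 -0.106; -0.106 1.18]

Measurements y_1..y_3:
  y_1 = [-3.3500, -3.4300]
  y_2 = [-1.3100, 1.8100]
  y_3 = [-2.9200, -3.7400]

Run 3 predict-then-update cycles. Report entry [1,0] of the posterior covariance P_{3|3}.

step 1: x^-=[1.1280, -2.0859]  P^-=[1.4924 -0.3806; -0.3806 1.2969]  S=[1.9381 -0.2325; -0.2325 1.4057]  K=[0.7695 -0.0373; -0.1044 0.8783]  nu=[-4.5197, -1.4569]  x^+=[-2.2954, -2.8936]  P^+=[0.3296 -0.0208; -0.0208 0.1489]
step 2: x^-=[-2.7545, -1.8279]  P^-=[0.5846 -0.1066; -0.1066 0.5118]  S=[1.0190 -0.0342; -0.0342 0.6663]  K=[0.5743 -0.0428; -0.0896 0.7475]  nu=[1.4080, 3.9133]  x^+=[-2.1135, 0.9712]  P^+=[0.2456 -0.0181; -0.0181 0.1267]
step 3: x^-=[-2.5362, 1.3345]  P^-=[0.4636 -0.0786; -0.0786 0.4901]  S=[0.8970 -0.0179; -0.0179 0.6490]  K=[0.5179 -0.0354; -0.0838 0.7407]  nu=[-0.3571, -4.8208]  x^+=[-2.5503, -2.2066]  P^+=[0.2215 -0.0157; -0.0157 0.1255]

P_post[1,0] = -0.0157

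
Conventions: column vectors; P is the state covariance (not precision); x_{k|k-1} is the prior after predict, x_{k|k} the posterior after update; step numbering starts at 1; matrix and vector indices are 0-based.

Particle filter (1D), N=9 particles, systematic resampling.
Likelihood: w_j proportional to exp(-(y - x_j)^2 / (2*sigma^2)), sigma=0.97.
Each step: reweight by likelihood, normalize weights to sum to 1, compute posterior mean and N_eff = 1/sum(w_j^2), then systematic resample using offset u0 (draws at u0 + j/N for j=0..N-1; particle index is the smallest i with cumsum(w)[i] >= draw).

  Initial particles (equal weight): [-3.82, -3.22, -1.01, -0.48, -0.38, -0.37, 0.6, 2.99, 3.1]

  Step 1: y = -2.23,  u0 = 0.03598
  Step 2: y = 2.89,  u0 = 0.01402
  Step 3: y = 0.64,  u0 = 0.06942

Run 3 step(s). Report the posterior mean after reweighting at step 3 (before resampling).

post_mean = -0.4785

step 1: w=[0.1418, 0.3228, 0.2464, 0.1067, 0.0882, 0.0864, 0.0077, 0.0000, 0.0000]  mean=-1.9420  Neff=4.7237  idx=[0, 1, 1, 1, 2, 2, 2, 3, 5]
step 2: w=[0.0000, 0.0000, 0.0000, 0.0000, 0.0451, 0.0451, 0.0451, 0.3496, 0.5151]  mean=-0.4951  Neff=2.5406  idx=[4, 6, 7, 7, 7, 8, 8, 8, 8]
step 3: w=[0.0543, 0.0543, 0.1184, 0.1184, 0.1184, 0.1341, 0.1341, 0.1341, 0.1341]  mean=-0.4785  Neff=8.3441  idx=[1, 2, 3, 4, 5, 6, 7, 7, 8]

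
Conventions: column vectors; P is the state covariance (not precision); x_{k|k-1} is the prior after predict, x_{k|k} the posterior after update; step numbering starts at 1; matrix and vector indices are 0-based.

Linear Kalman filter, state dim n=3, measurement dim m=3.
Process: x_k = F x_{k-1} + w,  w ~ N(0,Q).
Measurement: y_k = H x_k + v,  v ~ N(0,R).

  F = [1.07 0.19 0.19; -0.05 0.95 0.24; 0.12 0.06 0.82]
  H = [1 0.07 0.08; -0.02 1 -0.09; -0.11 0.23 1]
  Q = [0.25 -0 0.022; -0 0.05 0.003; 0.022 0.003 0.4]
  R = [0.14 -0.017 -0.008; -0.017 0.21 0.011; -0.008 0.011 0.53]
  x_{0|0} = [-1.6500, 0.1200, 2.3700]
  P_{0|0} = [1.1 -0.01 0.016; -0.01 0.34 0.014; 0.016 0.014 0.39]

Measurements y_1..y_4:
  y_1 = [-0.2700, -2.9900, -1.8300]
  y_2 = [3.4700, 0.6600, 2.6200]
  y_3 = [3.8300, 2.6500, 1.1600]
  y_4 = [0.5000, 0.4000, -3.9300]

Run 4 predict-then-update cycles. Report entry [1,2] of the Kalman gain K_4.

step 1: x^-=[-1.2924, 0.7653, 1.7526]  P^-=[1.5392 0.0174 0.2438; 0.0174 0.3890 0.1023; 0.2438 0.1023 0.6837]  S=[1.7281 -0.0229 0.1382; -0.0229 0.5869 0.1381; 0.1382 0.1381 1.2455]  K=[0.9053 -0.0165 -0.0356; 0.0326 0.6292 0.0791; 0.1330 -0.0602 0.5382]  nu=[0.8286, -3.6234, -3.9008]  x^+=[-0.3435, -1.7960, -0.0185]  P^+=[0.1292 -0.0174 -0.0081; -0.0174 0.1335 0.0160; -0.0081 0.0160 0.2790]
step 2: x^-=[-0.7123, -1.6935, -0.1641]  P^-=[0.4036 0.0140 0.0774; 0.0140 0.1960 0.0756; 0.0774 0.0756 0.5897]  S=[0.5635 -0.0031 0.0845; -0.0031 0.3971 0.0755; 0.0845 0.0755 1.1519]  K=[0.7324 0.0075 -0.0227; 0.0521 0.4631 0.0692; 0.1536 -0.0432 0.5111]  nu=[4.3139, 2.3245, 3.0953]  x^+=[2.3942, -0.1779, 1.9803]  P^+=[0.1036 -0.0094 -0.0043; -0.0094 0.0985 0.0177; -0.0043 0.0177 0.2647]
step 3: x^-=[2.9043, 0.1865, 1.9005]  P^-=[0.3774 0.0177 0.0760; 0.0177 0.1635 0.0731; 0.0760 0.0731 0.5806]  S=[0.5374 -0.0011 0.0853; -0.0011 0.3647 0.0660; 0.0853 0.0660 1.1398]  K=[0.7193 0.0152 -0.0209; 0.0554 0.4172 0.0671; 0.1567 -0.0383 0.5073]  nu=[0.7606, 2.6926, -0.4639]  x^+=[3.5021, 1.3210, 1.6814]  P^+=[0.1014 -0.0076 -0.0038; -0.0076 0.0889 0.0184; -0.0038 0.0184 0.2625]
step 4: x^-=[4.3177, 1.4834, 1.8782]  P^-=[0.3755 0.0182 0.0760; 0.0182 0.1548 0.0730; 0.0760 0.0730 0.5793]  S=[0.5355 -0.0012 0.0853; -0.0012 0.3561 0.0639; 0.0853 0.0639 1.1379]  K=[0.7183 0.0171 -0.0207; 0.0554 0.4036 0.0668; 0.1571 -0.0362 0.5067]  nu=[-4.0718, -0.8280, -5.6745]  x^+=[1.4960, 0.5443, -1.6069]  P^+=[0.1012 -0.0072 -0.0037; -0.0072 0.0861 0.0188; -0.0037 0.0188 0.2622]

K[1,2] = 0.0668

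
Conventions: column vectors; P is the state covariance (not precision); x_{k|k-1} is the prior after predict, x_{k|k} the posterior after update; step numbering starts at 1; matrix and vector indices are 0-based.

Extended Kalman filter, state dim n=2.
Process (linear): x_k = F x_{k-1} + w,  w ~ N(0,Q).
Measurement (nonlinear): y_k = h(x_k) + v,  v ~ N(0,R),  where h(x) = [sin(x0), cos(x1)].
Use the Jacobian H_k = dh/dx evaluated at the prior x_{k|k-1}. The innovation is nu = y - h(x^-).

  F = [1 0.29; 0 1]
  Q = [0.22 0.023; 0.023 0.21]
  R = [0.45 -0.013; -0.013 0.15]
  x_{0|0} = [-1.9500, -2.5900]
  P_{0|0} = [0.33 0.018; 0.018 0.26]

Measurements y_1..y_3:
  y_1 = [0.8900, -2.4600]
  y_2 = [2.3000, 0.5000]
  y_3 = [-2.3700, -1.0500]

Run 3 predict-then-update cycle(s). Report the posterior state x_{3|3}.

step 1: x^-=[-2.7011, -2.5900]  P^-=[0.5823 0.1164; 0.1164 0.4700]  H_jac=[-0.9045 0.0000; 0.0000 0.5240]  S=[0.9264 -0.0682; -0.0682 0.2791]  K=[-0.5626 0.0811; -0.0496 0.8705]  nu=[1.3164, -1.6083]  x^+=[-3.5722, -4.0552]  P^+=[0.2810 0.0372; 0.0372 0.2504]
step 2: x^-=[-4.7482, -4.0552]  P^-=[0.5437 0.1328; 0.1328 0.4604]  H_jac=[0.0358 0.0000; 0.0000 -0.7917]  S=[0.4507 -0.0168; -0.0168 0.4386]  K=[0.0343 -0.2384; -0.0204 -0.8319]  nu=[1.3006, 1.1109]  x^+=[-4.9684, -5.0058]  P^+=[0.5179 0.0457; 0.0457 0.1573]
step 3: x^-=[-6.4201, -5.0058]  P^-=[0.7777 0.1143; 0.1143 0.3673]  H_jac=[0.9906 0.0000; 0.0000 -0.9572]  S=[1.2132 -0.1214; -0.1214 0.4865]  K=[0.6282 -0.0682; 0.0216 -0.7172]  nu=[-2.2335, -1.3393]  x^+=[-7.7319, -4.0935]  P^+=[0.2863 0.0192; 0.0192 0.1127]

x_post = [-7.7319, -4.0935]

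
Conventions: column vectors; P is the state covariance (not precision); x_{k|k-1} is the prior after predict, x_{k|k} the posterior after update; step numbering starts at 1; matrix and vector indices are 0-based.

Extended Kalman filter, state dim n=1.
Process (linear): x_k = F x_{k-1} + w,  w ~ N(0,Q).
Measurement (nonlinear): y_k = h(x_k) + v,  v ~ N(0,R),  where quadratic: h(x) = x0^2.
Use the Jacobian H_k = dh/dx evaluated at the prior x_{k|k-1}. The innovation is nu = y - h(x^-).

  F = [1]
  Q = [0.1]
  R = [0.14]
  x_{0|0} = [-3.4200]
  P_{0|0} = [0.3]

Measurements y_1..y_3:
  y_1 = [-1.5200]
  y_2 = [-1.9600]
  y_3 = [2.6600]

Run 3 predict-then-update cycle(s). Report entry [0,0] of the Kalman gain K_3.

K[0,0] = -0.3638

step 1: x^-=[-3.4200]  P^-=[0.4000]  H_jac=[-6.8400]  S=[18.8542]  K=[-0.1451]  nu=[-13.2164]  x^+=[-1.5021]  P^+=[0.0030]
step 2: x^-=[-1.5021]  P^-=[0.1030]  H_jac=[-3.0043]  S=[1.0694]  K=[-0.2893]  nu=[-4.2164]  x^+=[-0.2824]  P^+=[0.0135]
step 3: x^-=[-0.2824]  P^-=[0.1135]  H_jac=[-0.5648]  S=[0.1762]  K=[-0.3638]  nu=[2.5803]  x^+=[-1.2210]  P^+=[0.0902]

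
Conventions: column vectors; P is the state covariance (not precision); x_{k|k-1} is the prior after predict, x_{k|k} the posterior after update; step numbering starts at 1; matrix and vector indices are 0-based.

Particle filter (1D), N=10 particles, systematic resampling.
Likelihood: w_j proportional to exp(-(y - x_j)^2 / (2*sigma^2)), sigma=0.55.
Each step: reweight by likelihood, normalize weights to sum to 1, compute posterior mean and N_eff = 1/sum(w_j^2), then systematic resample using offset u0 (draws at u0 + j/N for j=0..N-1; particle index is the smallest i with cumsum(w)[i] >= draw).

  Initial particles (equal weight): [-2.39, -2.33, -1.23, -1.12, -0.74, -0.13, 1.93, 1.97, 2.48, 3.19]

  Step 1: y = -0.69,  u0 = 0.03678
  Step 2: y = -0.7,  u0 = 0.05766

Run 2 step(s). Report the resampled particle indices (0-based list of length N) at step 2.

resampled_idx = [0, 1, 2, 3, 5, 5, 6, 7, 8, 9]

step 1: w=[0.0028, 0.0040, 0.2082, 0.2484, 0.3358, 0.2008, 0.0000, 0.0000, 0.0000, 0.0000]  mean=-0.8249  Neff=3.8737  idx=[2, 2, 3, 3, 3, 4, 4, 4, 5, 5]
step 2: w=[0.0821, 0.0821, 0.0975, 0.0975, 0.0975, 0.1302, 0.1302, 0.1302, 0.0763, 0.0763]  mean=-0.8385  Neff=9.5673  idx=[0, 1, 2, 3, 5, 5, 6, 7, 8, 9]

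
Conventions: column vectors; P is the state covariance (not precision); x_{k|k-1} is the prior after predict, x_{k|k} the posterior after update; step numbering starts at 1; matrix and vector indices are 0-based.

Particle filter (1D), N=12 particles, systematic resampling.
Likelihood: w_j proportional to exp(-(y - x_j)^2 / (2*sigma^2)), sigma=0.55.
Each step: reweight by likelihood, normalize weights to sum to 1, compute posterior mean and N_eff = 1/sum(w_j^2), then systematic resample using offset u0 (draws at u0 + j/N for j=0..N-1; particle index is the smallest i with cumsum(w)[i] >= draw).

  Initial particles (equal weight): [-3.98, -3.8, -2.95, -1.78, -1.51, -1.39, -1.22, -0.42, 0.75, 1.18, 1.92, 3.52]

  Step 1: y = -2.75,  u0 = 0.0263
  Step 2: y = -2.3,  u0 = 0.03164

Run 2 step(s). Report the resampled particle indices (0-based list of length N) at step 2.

resampled_idx = [2, 3, 3, 4, 5, 6, 7, 8, 9, 9, 10, 11]

step 1: w=[0.0533, 0.1051, 0.6087, 0.1373, 0.0512, 0.0306, 0.0136, 0.0001, 0.0000, 0.0000, 0.0000, 0.0000]  mean=-2.7885  Neff=2.4566  idx=[0, 1, 2, 2, 2, 2, 2, 2, 2, 3, 3, 4]
step 2: w=[0.0018, 0.0047, 0.0966, 0.0966, 0.0966, 0.0966, 0.0966, 0.0966, 0.0966, 0.1242, 0.1242, 0.0692]  mean=-2.5657  Neff=9.9091  idx=[2, 3, 3, 4, 5, 6, 7, 8, 9, 9, 10, 11]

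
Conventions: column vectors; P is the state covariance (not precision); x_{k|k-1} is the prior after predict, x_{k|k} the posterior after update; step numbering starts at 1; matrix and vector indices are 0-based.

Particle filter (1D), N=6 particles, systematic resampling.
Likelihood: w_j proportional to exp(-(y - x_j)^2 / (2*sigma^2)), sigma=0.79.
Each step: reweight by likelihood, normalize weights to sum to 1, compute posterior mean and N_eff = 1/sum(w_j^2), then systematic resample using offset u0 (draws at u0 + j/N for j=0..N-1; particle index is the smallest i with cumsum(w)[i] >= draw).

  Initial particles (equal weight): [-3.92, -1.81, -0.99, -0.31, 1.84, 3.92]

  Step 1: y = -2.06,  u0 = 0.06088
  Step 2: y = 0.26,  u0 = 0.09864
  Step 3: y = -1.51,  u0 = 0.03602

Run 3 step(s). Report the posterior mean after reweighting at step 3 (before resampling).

post_mean = -1.1439

step 1: w=[0.0417, 0.6344, 0.2665, 0.0574, 0.0000, 0.0000]  mean=-1.5934  Neff=2.0898  idx=[1, 1, 1, 1, 2, 2]
step 2: w=[0.0461, 0.0461, 0.0461, 0.0461, 0.4079, 0.4079]  mean=-1.1411  Neff=2.9306  idx=[2, 4, 4, 5, 5, 5]
step 3: w=[0.1877, 0.1625, 0.1625, 0.1625, 0.1625, 0.1625]  mean=-1.1439  Neff=5.9809  idx=[0, 1, 2, 3, 4, 5]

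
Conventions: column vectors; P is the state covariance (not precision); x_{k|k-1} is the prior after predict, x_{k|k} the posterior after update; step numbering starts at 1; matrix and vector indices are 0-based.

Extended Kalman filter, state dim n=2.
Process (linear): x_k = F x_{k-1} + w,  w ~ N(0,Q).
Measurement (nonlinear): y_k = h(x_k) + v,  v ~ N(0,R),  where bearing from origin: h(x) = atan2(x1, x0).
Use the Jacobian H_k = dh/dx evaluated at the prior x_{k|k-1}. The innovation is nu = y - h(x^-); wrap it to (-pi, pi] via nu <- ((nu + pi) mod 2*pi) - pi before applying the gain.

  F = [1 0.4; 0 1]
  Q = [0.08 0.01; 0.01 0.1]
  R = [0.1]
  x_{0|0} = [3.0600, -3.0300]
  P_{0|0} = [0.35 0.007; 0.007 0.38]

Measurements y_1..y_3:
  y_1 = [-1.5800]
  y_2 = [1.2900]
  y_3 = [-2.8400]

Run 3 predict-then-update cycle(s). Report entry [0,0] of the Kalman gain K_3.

K[0,0] = 1.1527

step 1: x^-=[1.8480, -3.0300]  P^-=[0.4964 0.1690; 0.1690 0.4800]  H_jac=[0.2406 0.1467]  S=[0.1510]  K=[0.9551; 0.7357]  nu=[-0.5569]  x^+=[1.3161, -3.4397]  P^+=[0.3587 0.0629; 0.0629 0.3983]
step 2: x^-=[-0.0597, -3.4397]  P^-=[0.5527 0.2322; 0.2322 0.4983]  H_jac=[0.2906 -0.0050]  S=[0.1460]  K=[1.0921; 0.4450]  nu=[2.8782]  x^+=[3.0835, -2.1589]  P^+=[0.3786 0.1613; 0.1613 0.4694]
step 3: x^-=[2.2200, -2.1589]  P^-=[0.6627 0.3590; 0.3590 0.5694]  H_jac=[0.2251 0.2315]  S=[0.2015]  K=[1.1527; 1.0551]  nu=[-2.0686]  x^+=[-0.1645, -4.3415]  P^+=[0.3949 0.1139; 0.1139 0.3450]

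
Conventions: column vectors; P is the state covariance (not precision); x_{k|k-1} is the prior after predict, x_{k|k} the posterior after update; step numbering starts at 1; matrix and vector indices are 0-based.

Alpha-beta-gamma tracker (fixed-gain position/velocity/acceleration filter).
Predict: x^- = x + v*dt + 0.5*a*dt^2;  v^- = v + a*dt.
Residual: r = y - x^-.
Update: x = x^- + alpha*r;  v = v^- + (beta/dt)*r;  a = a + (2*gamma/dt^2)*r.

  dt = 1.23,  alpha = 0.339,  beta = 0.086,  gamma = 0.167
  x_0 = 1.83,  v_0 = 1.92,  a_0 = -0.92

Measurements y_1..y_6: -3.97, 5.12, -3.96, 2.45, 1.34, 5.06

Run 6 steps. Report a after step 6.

step 1: x_pred=3.4957  r=-7.4657  x^+=0.9648  v^+=0.2664  a^+=-2.5682
step 2: x_pred=-0.6502  r=5.7702  x^+=1.3059  v^+=-2.4890  a^+=-1.2943
step 3: x_pred=-2.7347  r=-1.2253  x^+=-3.1501  v^+=-4.1667  a^+=-1.5648
step 4: x_pred=-9.4588  r=11.9088  x^+=-5.4217  v^+=-5.2588  a^+=1.0643
step 5: x_pred=-11.0849  r=12.4249  x^+=-6.8729  v^+=-3.0810  a^+=3.8073
step 6: x_pred=-7.7825  r=12.8425  x^+=-3.4289  v^+=2.4999  a^+=6.6425

a_post = 6.6425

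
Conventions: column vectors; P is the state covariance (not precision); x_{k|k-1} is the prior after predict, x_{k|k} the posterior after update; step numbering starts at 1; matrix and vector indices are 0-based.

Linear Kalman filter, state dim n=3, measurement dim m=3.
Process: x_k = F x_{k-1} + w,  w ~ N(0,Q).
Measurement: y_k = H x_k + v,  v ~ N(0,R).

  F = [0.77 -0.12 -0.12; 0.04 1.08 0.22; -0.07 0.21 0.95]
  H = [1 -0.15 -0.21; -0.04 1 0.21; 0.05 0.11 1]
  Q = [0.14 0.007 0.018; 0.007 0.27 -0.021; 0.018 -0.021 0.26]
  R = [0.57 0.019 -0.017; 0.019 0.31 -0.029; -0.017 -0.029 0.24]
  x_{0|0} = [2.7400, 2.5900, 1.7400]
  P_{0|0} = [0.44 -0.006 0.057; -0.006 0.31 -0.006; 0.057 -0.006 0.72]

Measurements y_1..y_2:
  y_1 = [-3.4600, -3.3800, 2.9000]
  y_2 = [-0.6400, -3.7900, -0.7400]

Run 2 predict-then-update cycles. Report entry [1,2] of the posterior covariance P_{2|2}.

step 1: x^-=[1.5902, 3.2896, 2.0051]  P^-=[0.4061 -0.0333 -0.0536; -0.0333 0.6648 0.1938; -0.0536 0.1938 0.9158]  S=[1.0762 -0.2293 -0.2900; -0.2293 1.1008 0.4340; -0.2900 0.4340 1.2018]  K=[0.4114 0.0041 0.0670; -0.0293 0.6433 -0.0187; -0.0433 0.0481 0.7497]  nu=[-4.1357, -7.0271, 0.4535]  x^+=[-0.1094, -1.1184, 2.1858]  P^+=[0.2351 0.0175 -0.0047; 0.0175 0.2099 -0.0466; -0.0047 -0.0466 0.1846]
step 2: x^-=[-0.2123, -0.7314, 1.8493]  P^-=[0.2813 0.0031 -0.0150; 0.0031 0.5034 0.0133; -0.0150 0.0133 0.4186]  S=[0.8873 -0.0896 -0.1160; -0.0896 0.8379 0.1279; -0.1160 0.1279 0.6668]  K=[0.3285 0.0135 0.0536; -0.0260 0.6038 -0.0171; -0.0351 0.0234 0.6182]  nu=[-0.1490, -3.4555, -2.4982]  x^+=[-0.4418, -2.7712, 0.2294]  P^+=[0.1882 0.0173 -0.0044; 0.0173 0.1971 -0.0437; -0.0044 -0.0437 0.1533]

P_post[1,2] = -0.0437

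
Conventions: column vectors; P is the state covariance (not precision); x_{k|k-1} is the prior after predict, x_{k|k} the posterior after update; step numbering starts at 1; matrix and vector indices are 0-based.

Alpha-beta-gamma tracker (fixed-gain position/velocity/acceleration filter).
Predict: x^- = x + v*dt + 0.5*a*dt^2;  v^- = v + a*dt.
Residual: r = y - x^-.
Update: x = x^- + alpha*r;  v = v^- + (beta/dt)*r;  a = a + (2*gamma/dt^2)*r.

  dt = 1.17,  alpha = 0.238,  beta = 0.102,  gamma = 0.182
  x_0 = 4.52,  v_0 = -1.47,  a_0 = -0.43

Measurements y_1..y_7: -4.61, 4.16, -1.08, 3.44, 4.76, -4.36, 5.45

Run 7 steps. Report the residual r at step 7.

resid = -18.4575

step 1: x_pred=2.5058  r=-7.1158  x^+=0.8122  v^+=-2.5935  a^+=-2.3221
step 2: x_pred=-3.8115  r=7.9715  x^+=-1.9143  v^+=-4.6154  a^+=-0.2025
step 3: x_pred=-7.4529  r=6.3729  x^+=-5.9361  v^+=-4.2967  a^+=1.4921
step 4: x_pred=-9.9420  r=13.3820  x^+=-6.7571  v^+=-1.3843  a^+=5.0505
step 5: x_pred=-4.9199  r=9.6799  x^+=-2.6160  v^+=5.3687  a^+=7.6244
step 6: x_pred=8.8839  r=-13.2439  x^+=5.7318  v^+=13.1347  a^+=4.1028
step 7: x_pred=23.9075  r=-18.4575  x^+=19.5147  v^+=16.3258  a^+=-0.8052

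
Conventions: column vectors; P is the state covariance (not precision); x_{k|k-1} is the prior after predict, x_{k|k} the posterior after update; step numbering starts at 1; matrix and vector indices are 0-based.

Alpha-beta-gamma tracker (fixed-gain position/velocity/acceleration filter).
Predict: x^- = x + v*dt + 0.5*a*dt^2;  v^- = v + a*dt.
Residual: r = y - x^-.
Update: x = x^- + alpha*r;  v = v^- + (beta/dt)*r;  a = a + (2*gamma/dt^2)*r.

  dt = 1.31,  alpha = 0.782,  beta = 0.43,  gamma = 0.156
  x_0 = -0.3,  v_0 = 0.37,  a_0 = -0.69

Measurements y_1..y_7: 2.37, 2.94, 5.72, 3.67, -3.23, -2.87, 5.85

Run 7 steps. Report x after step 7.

step 1: x_pred=-0.4074  r=2.7774  x^+=1.7645  v^+=0.3778  a^+=-0.1851
step 2: x_pred=2.1006  r=0.8394  x^+=2.7570  v^+=0.4109  a^+=-0.0324
step 3: x_pred=3.2674  r=2.4526  x^+=5.1853  v^+=1.1734  a^+=0.4135
step 4: x_pred=7.0773  r=-3.4073  x^+=4.4128  v^+=0.5966  a^+=-0.2060
step 5: x_pred=5.0176  r=-8.2476  x^+=-1.4320  v^+=-2.3805  a^+=-1.7055
step 6: x_pred=-6.0138  r=3.1438  x^+=-3.5554  v^+=-3.5827  a^+=-1.1339
step 7: x_pred=-9.2217  r=15.0717  x^+=2.5644  v^+=-0.1209  a^+=1.6062

x_post = 2.5644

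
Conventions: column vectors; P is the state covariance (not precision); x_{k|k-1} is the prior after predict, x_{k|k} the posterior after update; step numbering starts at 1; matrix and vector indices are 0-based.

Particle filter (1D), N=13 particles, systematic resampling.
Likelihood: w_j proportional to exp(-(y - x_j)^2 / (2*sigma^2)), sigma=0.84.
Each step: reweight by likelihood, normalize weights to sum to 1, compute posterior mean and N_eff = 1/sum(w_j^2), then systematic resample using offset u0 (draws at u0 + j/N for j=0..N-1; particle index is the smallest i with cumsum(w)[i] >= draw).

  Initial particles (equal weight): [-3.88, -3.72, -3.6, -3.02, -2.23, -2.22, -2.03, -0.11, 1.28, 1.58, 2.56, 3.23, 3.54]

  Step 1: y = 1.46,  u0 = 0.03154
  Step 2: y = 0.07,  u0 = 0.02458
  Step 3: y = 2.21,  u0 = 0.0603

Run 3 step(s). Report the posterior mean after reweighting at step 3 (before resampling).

step 1: w=[0.0000, 0.0000, 0.0000, 0.0000, 0.0000, 0.0000, 0.0001, 0.0641, 0.3591, 0.3637, 0.1559, 0.0399, 0.0171]  mean=1.6158  Neff=3.4296  idx=[7, 8, 8, 8, 8, 8, 9, 9, 9, 9, 10, 10, 11]
step 2: w=[0.2738, 0.0993, 0.0993, 0.0993, 0.0993, 0.0993, 0.0557, 0.0557, 0.0557, 0.0557, 0.0035, 0.0035, 0.0002]  mean=0.9756  Neff=7.3178  idx=[0, 0, 0, 0, 1, 2, 3, 3, 4, 5, 6, 7, 9]
step 3: w=[0.0039, 0.0039, 0.0039, 0.0039, 0.0967, 0.0967, 0.0967, 0.0967, 0.0967, 0.0967, 0.1347, 0.1347, 0.1347]  mean=1.3794  Neff=9.0422  idx=[4, 5, 6, 6, 7, 8, 9, 10, 10, 11, 11, 12, 12]

post_mean = 1.3794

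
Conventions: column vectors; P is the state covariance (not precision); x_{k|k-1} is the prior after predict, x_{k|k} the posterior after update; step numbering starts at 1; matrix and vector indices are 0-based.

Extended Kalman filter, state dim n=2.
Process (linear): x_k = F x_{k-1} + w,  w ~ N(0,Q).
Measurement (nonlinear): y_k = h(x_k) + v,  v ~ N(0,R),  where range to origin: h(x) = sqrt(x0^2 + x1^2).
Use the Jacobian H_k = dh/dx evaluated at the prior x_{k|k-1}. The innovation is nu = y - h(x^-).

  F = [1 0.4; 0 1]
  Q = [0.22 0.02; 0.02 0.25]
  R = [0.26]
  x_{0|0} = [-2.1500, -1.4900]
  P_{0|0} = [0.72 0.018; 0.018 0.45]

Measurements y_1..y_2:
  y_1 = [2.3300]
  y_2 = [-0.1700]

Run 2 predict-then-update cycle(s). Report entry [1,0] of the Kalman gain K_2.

K[1,0] = -0.4404

step 1: x^-=[-2.7460, -1.4900]  P^-=[1.0264 0.2180; 0.2180 0.7000]  H_jac=[-0.8789 -0.4769]  S=[1.3949]  K=[-0.7213; -0.3767]  nu=[-0.7942]  x^+=[-2.1732, -1.1908]  P^+=[0.3007 -0.1610; -0.1610 0.5021]
step 2: x^-=[-2.6495, -1.1908]  P^-=[0.4722 0.0598; 0.0598 0.7521]  H_jac=[-0.9121 -0.4100]  S=[0.8240]  K=[-0.5525; -0.4404]  nu=[-3.0748]  x^+=[-0.9507, 0.1633]  P^+=[0.2207 -0.1407; -0.1407 0.5923]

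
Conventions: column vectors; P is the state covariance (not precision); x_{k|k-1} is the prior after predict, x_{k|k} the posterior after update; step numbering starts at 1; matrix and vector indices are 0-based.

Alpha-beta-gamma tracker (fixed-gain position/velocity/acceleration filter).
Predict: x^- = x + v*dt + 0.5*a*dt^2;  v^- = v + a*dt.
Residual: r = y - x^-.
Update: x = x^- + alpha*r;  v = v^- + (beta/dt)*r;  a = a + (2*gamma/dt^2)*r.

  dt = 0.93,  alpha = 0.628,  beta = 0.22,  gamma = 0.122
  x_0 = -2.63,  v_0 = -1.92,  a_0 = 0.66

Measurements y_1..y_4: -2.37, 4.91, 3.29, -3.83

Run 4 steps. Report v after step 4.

step 1: x_pred=-4.1302  r=1.7602  x^+=-3.0248  v^+=-0.8898  a^+=1.1566
step 2: x_pred=-3.3522  r=8.2622  x^+=1.8365  v^+=2.1403  a^+=3.4874
step 3: x_pred=5.3351  r=-2.0451  x^+=4.0508  v^+=4.8998  a^+=2.9105
step 4: x_pred=9.8662  r=-13.6962  x^+=1.2650  v^+=4.3666  a^+=-0.9534

v_post = 4.3666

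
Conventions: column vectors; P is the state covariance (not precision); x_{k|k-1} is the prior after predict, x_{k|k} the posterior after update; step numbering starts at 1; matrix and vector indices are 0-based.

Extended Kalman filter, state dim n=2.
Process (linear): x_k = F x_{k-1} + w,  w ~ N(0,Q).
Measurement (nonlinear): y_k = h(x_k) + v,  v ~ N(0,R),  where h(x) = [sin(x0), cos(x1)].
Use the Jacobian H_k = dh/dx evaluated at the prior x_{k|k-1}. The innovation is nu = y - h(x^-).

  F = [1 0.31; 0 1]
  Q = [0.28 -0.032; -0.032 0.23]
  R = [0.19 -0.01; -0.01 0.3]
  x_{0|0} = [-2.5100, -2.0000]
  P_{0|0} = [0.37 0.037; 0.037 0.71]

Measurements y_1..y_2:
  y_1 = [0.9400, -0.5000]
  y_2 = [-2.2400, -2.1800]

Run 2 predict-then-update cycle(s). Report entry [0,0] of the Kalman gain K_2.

step 1: x^-=[-3.1300, -2.0000]  P^-=[0.7412 0.2251; 0.2251 0.9400]  H_jac=[-0.9999 0.0000; 0.0000 0.9093]  S=[0.9311 -0.2147; -0.2147 1.0772]  K=[-0.7884 0.0329; -0.0616 0.7812]  nu=[0.9516, -0.0839]  x^+=[-3.8830, -2.1242]  P^+=[0.1501 0.0195; 0.0195 0.2584]
step 2: x^-=[-4.5415, -2.1242]  P^-=[0.4671 0.0676; 0.0676 0.4884]  H_jac=[-0.1701 0.0000; 0.0000 0.8508]  S=[0.2035 -0.0198; -0.0198 0.6535]  K=[-0.3829 0.0765; 0.0053 0.6360]  nu=[-3.2254, -1.6545]  x^+=[-3.4330, -3.1935]  P^+=[0.4323 0.0315; 0.0315 0.2242]

K[0,0] = -0.3829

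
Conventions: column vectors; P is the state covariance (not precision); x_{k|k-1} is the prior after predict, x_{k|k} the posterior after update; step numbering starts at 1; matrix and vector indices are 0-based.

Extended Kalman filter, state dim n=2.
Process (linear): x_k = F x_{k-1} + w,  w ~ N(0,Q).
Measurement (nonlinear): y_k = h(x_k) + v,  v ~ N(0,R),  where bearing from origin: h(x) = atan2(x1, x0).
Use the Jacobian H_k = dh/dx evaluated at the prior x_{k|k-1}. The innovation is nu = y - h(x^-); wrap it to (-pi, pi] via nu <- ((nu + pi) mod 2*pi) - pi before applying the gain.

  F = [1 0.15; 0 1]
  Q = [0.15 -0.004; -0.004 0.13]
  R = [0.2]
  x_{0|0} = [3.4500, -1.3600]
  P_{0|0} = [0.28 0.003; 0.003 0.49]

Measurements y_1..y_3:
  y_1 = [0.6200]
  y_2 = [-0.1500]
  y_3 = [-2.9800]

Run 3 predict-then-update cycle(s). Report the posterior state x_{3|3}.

step 1: x^-=[3.2460, -1.3600]  P^-=[0.4419 0.0725; 0.0725 0.6200]  H_jac=[0.1098 0.2621]  S=[0.2521]  K=[0.2679; 0.6761]  nu=[1.0168]  x^+=[3.5184, -0.6725]  P^+=[0.4238 0.0268; 0.0268 0.5048]
step 2: x^-=[3.4175, -0.6725]  P^-=[0.5932 0.0986; 0.0986 0.6348]  H_jac=[0.0554 0.2817]  S=[0.2553]  K=[0.2376; 0.7219]  nu=[0.0443]  x^+=[3.4280, -0.6405]  P^+=[0.5788 0.0548; 0.0548 0.5017]
step 3: x^-=[3.3319, -0.6405]  P^-=[0.7566 0.1260; 0.1260 0.6317]  H_jac=[0.0556 0.2894]  S=[0.2593]  K=[0.3030; 0.7321]  nu=[-2.7901]  x^+=[2.4865, -2.6832]  P^+=[0.7328 0.0685; 0.0685 0.4927]

x_post = [2.4865, -2.6832]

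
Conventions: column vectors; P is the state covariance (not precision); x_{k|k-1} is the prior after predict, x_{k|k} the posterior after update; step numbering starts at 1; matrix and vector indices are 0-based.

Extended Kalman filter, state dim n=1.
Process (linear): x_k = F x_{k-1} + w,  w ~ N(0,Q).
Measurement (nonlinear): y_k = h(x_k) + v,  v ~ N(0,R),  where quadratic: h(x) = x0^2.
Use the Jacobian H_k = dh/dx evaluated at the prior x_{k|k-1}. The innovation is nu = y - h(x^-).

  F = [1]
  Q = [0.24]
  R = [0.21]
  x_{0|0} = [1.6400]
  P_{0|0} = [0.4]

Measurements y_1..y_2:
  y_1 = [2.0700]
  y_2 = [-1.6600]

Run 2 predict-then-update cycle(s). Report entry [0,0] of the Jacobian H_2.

step 1: x^-=[1.6400]  P^-=[0.6400]  H_jac=[3.2800]  S=[7.0954]  K=[0.2959]  nu=[-0.6196]  x^+=[1.4567]  P^+=[0.0189]
step 2: x^-=[1.4567]  P^-=[0.2589]  H_jac=[2.9134]  S=[2.4078]  K=[0.3133]  nu=[-3.7819]  x^+=[0.2718]  P^+=[0.0226]

H_jac[0,0] = 2.9134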